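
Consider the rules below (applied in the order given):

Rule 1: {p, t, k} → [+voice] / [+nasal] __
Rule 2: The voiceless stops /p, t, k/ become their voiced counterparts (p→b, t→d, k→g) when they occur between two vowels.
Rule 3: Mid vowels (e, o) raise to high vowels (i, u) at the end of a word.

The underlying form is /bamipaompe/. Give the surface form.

bamibaombi

Rule 1 (post-nasal voicing): /p/ is a voiceless stop immediately after the nasal /m/, so it voices to [b]. /bamipaompe/ → bamipaombe.
Rule 2 (intervocalic voicing): /p/ is a voiceless stop between vowels /i/ and /a/, so it voices to [b]. /bamipaombe/ → bamibaombe.
Rule 3 (final vowel raising): /e/ is a mid vowel in word-final position, so it raises to [i]. /bamibaombe/ → bamibaombi.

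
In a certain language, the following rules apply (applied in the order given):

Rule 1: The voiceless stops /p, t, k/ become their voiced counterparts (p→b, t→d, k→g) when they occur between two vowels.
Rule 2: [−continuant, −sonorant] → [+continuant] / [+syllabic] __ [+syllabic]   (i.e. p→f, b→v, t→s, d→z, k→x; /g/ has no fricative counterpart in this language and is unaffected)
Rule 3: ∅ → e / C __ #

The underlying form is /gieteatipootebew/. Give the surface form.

giezeazivoozevewe

Rule 1 (intervocalic voicing): /t/ is a voiceless stop between vowels /e/ and /e/, so it voices to [d]. /t/ is a voiceless stop between vowels /a/ and /i/, so it voices to [d]. /p/ is a voiceless stop between vowels /i/ and /o/, so it voices to [b]. /t/ is a voiceless stop between vowels /o/ and /e/, so it voices to [d]. /gieteatipootebew/ → giedeadiboodebew.
Rule 2 (intervocalic spirantization): /d/ is a stop between vowels /e/ and /e/, so it spirantizes to the fricative [z]. /d/ is a stop between vowels /a/ and /i/, so it spirantizes to the fricative [z]. /b/ is a stop between vowels /i/ and /o/, so it spirantizes to the fricative [v]. /d/ is a stop between vowels /o/ and /e/, so it spirantizes to the fricative [z]. /b/ is a stop between vowels /e/ and /e/, so it spirantizes to the fricative [v]. /giedeadiboodebew/ → giezeazivoozevew.
Rule 3 (final e-epenthesis): the form ends in the consonant /w/, so [e] is inserted word-finally. /giezeazivoozevew/ → giezeazivoozevewe.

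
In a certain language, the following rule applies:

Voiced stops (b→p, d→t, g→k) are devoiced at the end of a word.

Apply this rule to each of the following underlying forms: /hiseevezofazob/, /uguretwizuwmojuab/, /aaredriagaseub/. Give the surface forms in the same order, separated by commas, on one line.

hiseevezofazop, uguretwizuwmojuap, aaredriagaseup

/hiseevezofazob/: /b/ is a voiced stop in word-final position, so it devoices to [p]. → [hiseevezofazop].
/uguretwizuwmojuab/: /b/ is a voiced stop in word-final position, so it devoices to [p]. → [uguretwizuwmojuap].
/aaredriagaseub/: /b/ is a voiced stop in word-final position, so it devoices to [p]. → [aaredriagaseup].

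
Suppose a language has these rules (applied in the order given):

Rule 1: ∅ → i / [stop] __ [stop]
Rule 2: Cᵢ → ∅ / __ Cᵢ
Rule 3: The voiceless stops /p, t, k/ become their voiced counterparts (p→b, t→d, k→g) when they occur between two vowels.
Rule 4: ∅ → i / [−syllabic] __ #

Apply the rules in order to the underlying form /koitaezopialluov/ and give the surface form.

Rule 1 (stop-cluster i-epenthesis): no segment meets the environment; /koitaezopialluov/ is unchanged.
Rule 2 (degemination): /ll/ is a geminate; the first /l/ deletes. /koitaezopialluov/ → koitaezopialuov.
Rule 3 (intervocalic voicing): /t/ is a voiceless stop between vowels /i/ and /a/, so it voices to [d]. /p/ is a voiceless stop between vowels /o/ and /i/, so it voices to [b]. /koitaezopialuov/ → koidaezobialuov.
Rule 4 (final i-epenthesis): the form ends in the consonant /v/, so [i] is inserted word-finally. /koidaezobialuov/ → koidaezobialuovi.

koidaezobialuovi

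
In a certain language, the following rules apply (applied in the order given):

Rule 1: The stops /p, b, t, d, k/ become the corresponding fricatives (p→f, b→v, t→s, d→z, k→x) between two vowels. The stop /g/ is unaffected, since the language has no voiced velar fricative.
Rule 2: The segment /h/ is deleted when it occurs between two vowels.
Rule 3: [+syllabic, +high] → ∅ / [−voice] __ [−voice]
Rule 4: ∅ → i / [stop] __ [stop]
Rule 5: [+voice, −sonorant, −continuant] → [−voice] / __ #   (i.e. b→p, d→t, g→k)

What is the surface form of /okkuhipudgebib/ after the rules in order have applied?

Rule 1 (intervocalic spirantization): /p/ is a stop between vowels /i/ and /u/, so it spirantizes to the fricative [f]. /b/ is a stop between vowels /e/ and /i/, so it spirantizes to the fricative [v]. /okkuhipudgebib/ → okkuhifudgevib.
Rule 2 (intervocalic h-deletion): /h/ occurs between vowels /u/ and /i/, so it deletes. /okkuhifudgevib/ → okkuifudgevib.
Rule 3 (high vowel syncope): no segment meets the environment; /okkuifudgevib/ is unchanged.
Rule 4 (stop-cluster i-epenthesis): /k/ and /k/ form a stop–stop cluster, so [i] is inserted between them. /d/ and /g/ form a stop–stop cluster, so [i] is inserted between them. /okkuifudgevib/ → okikuifudigevib.
Rule 5 (final devoicing): /b/ is a voiced stop in word-final position, so it devoices to [p]. /okikuifudigevib/ → okikuifudigevip.

okikuifudigevip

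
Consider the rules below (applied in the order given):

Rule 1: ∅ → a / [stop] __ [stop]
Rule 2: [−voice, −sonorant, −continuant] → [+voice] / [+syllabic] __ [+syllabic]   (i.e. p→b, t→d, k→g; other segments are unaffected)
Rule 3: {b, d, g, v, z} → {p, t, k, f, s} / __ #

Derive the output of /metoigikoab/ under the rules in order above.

medoigigoap

Rule 1 (stop-cluster a-epenthesis): no segment meets the environment; /metoigikoab/ is unchanged.
Rule 2 (intervocalic voicing): /t/ is a voiceless stop between vowels /e/ and /o/, so it voices to [d]. /k/ is a voiceless stop between vowels /i/ and /o/, so it voices to [g]. /metoigikoab/ → medoigigoab.
Rule 3 (final devoicing): /b/ is a voiced obstruent in word-final position, so it devoices to [p]. /medoigigoab/ → medoigigoap.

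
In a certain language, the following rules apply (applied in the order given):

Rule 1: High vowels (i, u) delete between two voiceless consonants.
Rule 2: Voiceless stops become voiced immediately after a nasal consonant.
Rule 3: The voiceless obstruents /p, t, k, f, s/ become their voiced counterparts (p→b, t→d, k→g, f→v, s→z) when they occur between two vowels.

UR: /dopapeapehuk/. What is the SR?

Rule 1 (high vowel syncope): /u/ is a high vowel flanked by voiceless consonants /h/ and /k/, so it deletes. /dopapeapehuk/ → dopapeapehk.
Rule 2 (post-nasal voicing): no segment meets the environment; /dopapeapehk/ is unchanged.
Rule 3 (intervocalic voicing): /p/ is a voiceless obstruent between vowels /o/ and /a/, so it voices to [b]. /p/ is a voiceless obstruent between vowels /a/ and /e/, so it voices to [b]. /p/ is a voiceless obstruent between vowels /a/ and /e/, so it voices to [b]. /dopapeapehk/ → dobabeabehk.

dobabeabehk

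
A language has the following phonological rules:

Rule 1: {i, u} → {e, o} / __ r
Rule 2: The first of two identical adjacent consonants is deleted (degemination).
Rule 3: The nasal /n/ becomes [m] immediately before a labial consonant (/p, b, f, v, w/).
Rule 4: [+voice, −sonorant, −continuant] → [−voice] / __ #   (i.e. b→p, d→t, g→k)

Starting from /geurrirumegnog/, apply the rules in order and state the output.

Rule 1 (pre-rhotic lowering): /u/ is a high vowel immediately before /r/, so it lowers to [o]. /i/ is a high vowel immediately before /r/, so it lowers to [e]. /geurrirumegnog/ → georrerumegnog.
Rule 2 (degemination): /rr/ is a geminate; the first /r/ deletes. /georrerumegnog/ → georerumegnog.
Rule 3 (nasal place assimilation): no segment meets the environment; /georerumegnog/ is unchanged.
Rule 4 (final devoicing): /g/ is a voiced stop in word-final position, so it devoices to [k]. /georerumegnog/ → georerumegnok.

georerumegnok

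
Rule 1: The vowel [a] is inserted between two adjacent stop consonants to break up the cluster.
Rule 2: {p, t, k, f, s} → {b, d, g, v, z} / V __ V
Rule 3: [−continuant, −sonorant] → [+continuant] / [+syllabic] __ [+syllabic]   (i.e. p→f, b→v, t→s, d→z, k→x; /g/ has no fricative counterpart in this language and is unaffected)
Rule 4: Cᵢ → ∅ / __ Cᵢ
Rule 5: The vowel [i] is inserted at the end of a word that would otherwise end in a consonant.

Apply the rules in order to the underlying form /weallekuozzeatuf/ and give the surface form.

Rule 1 (stop-cluster a-epenthesis): no segment meets the environment; /weallekuozzeatuf/ is unchanged.
Rule 2 (intervocalic voicing): /k/ is a voiceless obstruent between vowels /e/ and /u/, so it voices to [g]. /t/ is a voiceless obstruent between vowels /a/ and /u/, so it voices to [d]. /weallekuozzeatuf/ → wealleguozzeaduf.
Rule 3 (intervocalic spirantization): /d/ is a stop between vowels /a/ and /u/, so it spirantizes to the fricative [z]. /wealleguozzeaduf/ → wealleguozzeazuf.
Rule 4 (degemination): /ll/ is a geminate; the first /l/ deletes. /zz/ is a geminate; the first /z/ deletes. /wealleguozzeazuf/ → wealeguozeazuf.
Rule 5 (final i-epenthesis): the form ends in the consonant /f/, so [i] is inserted word-finally. /wealeguozeazuf/ → wealeguozeazufi.

wealeguozeazufi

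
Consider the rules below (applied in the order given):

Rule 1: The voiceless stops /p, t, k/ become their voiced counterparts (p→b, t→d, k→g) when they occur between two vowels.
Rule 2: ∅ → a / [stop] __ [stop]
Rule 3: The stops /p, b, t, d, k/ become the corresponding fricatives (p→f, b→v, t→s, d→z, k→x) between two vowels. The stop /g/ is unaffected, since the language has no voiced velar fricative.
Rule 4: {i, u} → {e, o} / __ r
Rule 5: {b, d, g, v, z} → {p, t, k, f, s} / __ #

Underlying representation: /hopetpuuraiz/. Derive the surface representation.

hovesafuorais

Rule 1 (intervocalic voicing): /p/ is a voiceless stop between vowels /o/ and /e/, so it voices to [b]. /hopetpuuraiz/ → hobetpuuraiz.
Rule 2 (stop-cluster a-epenthesis): /t/ and /p/ form a stop–stop cluster, so [a] is inserted between them. /hobetpuuraiz/ → hobetapuuraiz.
Rule 3 (intervocalic spirantization): /b/ is a stop between vowels /o/ and /e/, so it spirantizes to the fricative [v]. /t/ is a stop between vowels /e/ and /a/, so it spirantizes to the fricative [s]. /p/ is a stop between vowels /a/ and /u/, so it spirantizes to the fricative [f]. /hobetapuuraiz/ → hovesafuuraiz.
Rule 4 (pre-rhotic lowering): /u/ is a high vowel immediately before /r/, so it lowers to [o]. /hovesafuuraiz/ → hovesafuoraiz.
Rule 5 (final devoicing): /z/ is a voiced obstruent in word-final position, so it devoices to [s]. /hovesafuoraiz/ → hovesafuorais.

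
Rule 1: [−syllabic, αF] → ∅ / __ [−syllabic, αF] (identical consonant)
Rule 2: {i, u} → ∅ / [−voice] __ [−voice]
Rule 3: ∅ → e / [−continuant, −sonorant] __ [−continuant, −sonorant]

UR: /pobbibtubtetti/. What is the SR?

Rule 1 (degemination): /bb/ is a geminate; the first /b/ deletes. /tt/ is a geminate; the first /t/ deletes. /pobbibtubtetti/ → pobibtubteti.
Rule 2 (high vowel syncope): no segment meets the environment; /pobibtubteti/ is unchanged.
Rule 3 (stop-cluster e-epenthesis): /b/ and /t/ form a stop–stop cluster, so [e] is inserted between them. /b/ and /t/ form a stop–stop cluster, so [e] is inserted between them. /pobibtubteti/ → pobibetubeteti.

pobibetubeteti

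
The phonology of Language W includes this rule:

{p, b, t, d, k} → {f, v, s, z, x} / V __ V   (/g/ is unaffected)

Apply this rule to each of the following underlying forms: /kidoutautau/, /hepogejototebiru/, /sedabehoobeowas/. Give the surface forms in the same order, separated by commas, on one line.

/kidoutautau/: /d/ is a stop between vowels /i/ and /o/, so it spirantizes to the fricative [z]. /t/ is a stop between vowels /u/ and /a/, so it spirantizes to the fricative [s]. /t/ is a stop between vowels /u/ and /a/, so it spirantizes to the fricative [s]. → [kizousausau].
/hepogejototebiru/: /p/ is a stop between vowels /e/ and /o/, so it spirantizes to the fricative [f]. /t/ is a stop between vowels /o/ and /o/, so it spirantizes to the fricative [s]. /t/ is a stop between vowels /o/ and /e/, so it spirantizes to the fricative [s]. /b/ is a stop between vowels /e/ and /i/, so it spirantizes to the fricative [v]. → [hefogejososeviru].
/sedabehoobeowas/: /d/ is a stop between vowels /e/ and /a/, so it spirantizes to the fricative [z]. /b/ is a stop between vowels /a/ and /e/, so it spirantizes to the fricative [v]. /b/ is a stop between vowels /o/ and /e/, so it spirantizes to the fricative [v]. → [sezavehooveowas].

kizousausau, hefogejososeviru, sezavehooveowas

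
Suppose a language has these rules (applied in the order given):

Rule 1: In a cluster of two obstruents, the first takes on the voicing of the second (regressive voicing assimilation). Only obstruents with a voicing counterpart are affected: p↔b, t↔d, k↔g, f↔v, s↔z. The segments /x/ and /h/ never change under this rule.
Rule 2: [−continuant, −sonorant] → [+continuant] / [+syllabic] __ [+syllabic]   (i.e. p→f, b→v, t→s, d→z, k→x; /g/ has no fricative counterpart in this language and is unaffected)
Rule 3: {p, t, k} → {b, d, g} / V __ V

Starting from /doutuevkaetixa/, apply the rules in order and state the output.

dousuefkaesixa

Rule 1 (regressive voicing assimilation): /v/ precedes the voiceless obstruent /k/, so it devoices to [f] by assimilation. /doutuevkaetixa/ → doutuefkaetixa.
Rule 2 (intervocalic spirantization): /t/ is a stop between vowels /u/ and /u/, so it spirantizes to the fricative [s]. /t/ is a stop between vowels /e/ and /i/, so it spirantizes to the fricative [s]. /doutuefkaetixa/ → dousuefkaesixa.
Rule 3 (intervocalic voicing): no segment meets the environment; /dousuefkaesixa/ is unchanged.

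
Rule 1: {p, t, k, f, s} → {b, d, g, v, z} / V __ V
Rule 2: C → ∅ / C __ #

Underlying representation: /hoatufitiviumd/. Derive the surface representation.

Rule 1 (intervocalic voicing): /t/ is a voiceless obstruent between vowels /a/ and /u/, so it voices to [d]. /f/ is a voiceless obstruent between vowels /u/ and /i/, so it voices to [v]. /t/ is a voiceless obstruent between vowels /i/ and /i/, so it voices to [d]. /hoatufitiviumd/ → hoaduvidiviumd.
Rule 2 (final cluster simplification): /d/ is the second consonant of a word-final cluster /md/, so it deletes. /hoaduvidiviumd/ → hoaduvidivium.

hoaduvidivium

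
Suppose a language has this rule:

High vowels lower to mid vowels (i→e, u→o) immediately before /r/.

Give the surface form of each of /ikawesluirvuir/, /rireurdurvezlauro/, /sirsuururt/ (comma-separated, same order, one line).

ikawesluervuer, rereordorvezlaoro, sersuorort

/ikawesluirvuir/: /i/ is a high vowel immediately before /r/, so it lowers to [e]. /i/ is a high vowel immediately before /r/, so it lowers to [e]. → [ikawesluervuer].
/rireurdurvezlauro/: /i/ is a high vowel immediately before /r/, so it lowers to [e]. /u/ is a high vowel immediately before /r/, so it lowers to [o]. /u/ is a high vowel immediately before /r/, so it lowers to [o]. /u/ is a high vowel immediately before /r/, so it lowers to [o]. → [rereordorvezlaoro].
/sirsuururt/: /i/ is a high vowel immediately before /r/, so it lowers to [e]. /u/ is a high vowel immediately before /r/, so it lowers to [o]. /u/ is a high vowel immediately before /r/, so it lowers to [o]. → [sersuorort].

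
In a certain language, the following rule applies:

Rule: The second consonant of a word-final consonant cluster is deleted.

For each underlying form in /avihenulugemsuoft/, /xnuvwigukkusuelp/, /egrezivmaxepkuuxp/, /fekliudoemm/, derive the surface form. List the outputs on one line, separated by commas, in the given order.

/avihenulugemsuoft/: /t/ is the second consonant of a word-final cluster /ft/, so it deletes. → [avihenulugemsuof].
/xnuvwigukkusuelp/: /p/ is the second consonant of a word-final cluster /lp/, so it deletes. → [xnuvwigukkusuel].
/egrezivmaxepkuuxp/: /p/ is the second consonant of a word-final cluster /xp/, so it deletes. → [egrezivmaxepkuux].
/fekliudoemm/: /m/ is the second consonant of a word-final cluster /mm/, so it deletes. → [fekliudoem].

avihenulugemsuof, xnuvwigukkusuel, egrezivmaxepkuux, fekliudoem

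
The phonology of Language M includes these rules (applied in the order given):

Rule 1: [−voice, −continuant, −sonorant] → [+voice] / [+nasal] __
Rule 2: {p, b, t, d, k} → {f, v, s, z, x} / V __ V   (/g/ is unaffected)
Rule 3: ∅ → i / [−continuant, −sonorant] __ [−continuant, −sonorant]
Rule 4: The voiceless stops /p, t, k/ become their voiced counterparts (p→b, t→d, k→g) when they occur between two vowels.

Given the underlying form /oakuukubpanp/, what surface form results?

oaxuuxubibanb

Rule 1 (post-nasal voicing): /p/ is a voiceless stop immediately after the nasal /n/, so it voices to [b]. /oakuukubpanp/ → oakuukubpanb.
Rule 2 (intervocalic spirantization): /k/ is a stop between vowels /a/ and /u/, so it spirantizes to the fricative [x]. /k/ is a stop between vowels /u/ and /u/, so it spirantizes to the fricative [x]. /oakuukubpanb/ → oaxuuxubpanb.
Rule 3 (stop-cluster i-epenthesis): /b/ and /p/ form a stop–stop cluster, so [i] is inserted between them. /oaxuuxubpanb/ → oaxuuxubipanb.
Rule 4 (intervocalic voicing): /p/ is a voiceless stop between vowels /i/ and /a/, so it voices to [b]. /oaxuuxubipanb/ → oaxuuxubibanb.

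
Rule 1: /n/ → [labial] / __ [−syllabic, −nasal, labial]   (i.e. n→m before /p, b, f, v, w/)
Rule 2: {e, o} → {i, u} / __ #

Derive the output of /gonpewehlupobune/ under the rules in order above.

Rule 1 (nasal place assimilation): /n/ precedes the labial consonant /p/, so it assimilates in place to [m]. /gonpewehlupobune/ → gompewehlupobune.
Rule 2 (final vowel raising): /e/ is a mid vowel in word-final position, so it raises to [i]. /gompewehlupobune/ → gompewehlupobuni.

gompewehlupobuni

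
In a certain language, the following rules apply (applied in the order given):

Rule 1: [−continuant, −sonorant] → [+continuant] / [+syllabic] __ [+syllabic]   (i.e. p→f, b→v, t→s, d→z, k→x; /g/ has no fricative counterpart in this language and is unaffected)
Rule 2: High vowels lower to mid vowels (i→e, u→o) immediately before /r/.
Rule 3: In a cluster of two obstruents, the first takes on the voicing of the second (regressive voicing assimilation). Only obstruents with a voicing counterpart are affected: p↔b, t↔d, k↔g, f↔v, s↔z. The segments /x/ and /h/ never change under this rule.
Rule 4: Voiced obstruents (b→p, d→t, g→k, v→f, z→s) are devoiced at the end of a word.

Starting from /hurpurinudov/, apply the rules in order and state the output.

Rule 1 (intervocalic spirantization): /d/ is a stop between vowels /u/ and /o/, so it spirantizes to the fricative [z]. /hurpurinudov/ → hurpurinuzov.
Rule 2 (pre-rhotic lowering): /u/ is a high vowel immediately before /r/, so it lowers to [o]. /u/ is a high vowel immediately before /r/, so it lowers to [o]. /hurpurinuzov/ → horporinuzov.
Rule 3 (regressive voicing assimilation): no segment meets the environment; /horporinuzov/ is unchanged.
Rule 4 (final devoicing): /v/ is a voiced obstruent in word-final position, so it devoices to [f]. /horporinuzov/ → horporinuzof.

horporinuzof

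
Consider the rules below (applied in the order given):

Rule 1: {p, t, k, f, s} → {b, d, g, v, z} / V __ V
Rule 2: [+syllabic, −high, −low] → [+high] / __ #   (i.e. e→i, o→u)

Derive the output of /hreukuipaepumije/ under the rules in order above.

Rule 1 (intervocalic voicing): /k/ is a voiceless obstruent between vowels /u/ and /u/, so it voices to [g]. /p/ is a voiceless obstruent between vowels /i/ and /a/, so it voices to [b]. /p/ is a voiceless obstruent between vowels /e/ and /u/, so it voices to [b]. /hreukuipaepumije/ → hreuguibaebumije.
Rule 2 (final vowel raising): /e/ is a mid vowel in word-final position, so it raises to [i]. /hreuguibaebumije/ → hreuguibaebumiji.

hreuguibaebumiji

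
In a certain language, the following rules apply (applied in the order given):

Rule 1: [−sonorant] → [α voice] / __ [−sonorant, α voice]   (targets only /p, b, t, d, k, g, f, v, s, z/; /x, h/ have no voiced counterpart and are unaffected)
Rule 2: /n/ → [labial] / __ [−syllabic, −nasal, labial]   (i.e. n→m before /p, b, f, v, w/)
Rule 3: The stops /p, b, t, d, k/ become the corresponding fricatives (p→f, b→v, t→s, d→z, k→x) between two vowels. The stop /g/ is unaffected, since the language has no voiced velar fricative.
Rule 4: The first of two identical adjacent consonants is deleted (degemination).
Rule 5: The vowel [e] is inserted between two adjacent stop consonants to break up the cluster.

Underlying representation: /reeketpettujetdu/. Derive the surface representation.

Rule 1 (regressive voicing assimilation): /t/ precedes the voiced obstruent /d/, so it voices to [d] by assimilation. /reeketpettujetdu/ → reeketpettujeddu.
Rule 2 (nasal place assimilation): no segment meets the environment; /reeketpettujeddu/ is unchanged.
Rule 3 (intervocalic spirantization): /k/ is a stop between vowels /e/ and /e/, so it spirantizes to the fricative [x]. /reeketpettujeddu/ → reexetpettujeddu.
Rule 4 (degemination): /tt/ is a geminate; the first /t/ deletes. /dd/ is a geminate; the first /d/ deletes. /reexetpettujeddu/ → reexetpetujedu.
Rule 5 (stop-cluster e-epenthesis): /t/ and /p/ form a stop–stop cluster, so [e] is inserted between them. /reexetpetujedu/ → reexetepetujedu.

reexetepetujedu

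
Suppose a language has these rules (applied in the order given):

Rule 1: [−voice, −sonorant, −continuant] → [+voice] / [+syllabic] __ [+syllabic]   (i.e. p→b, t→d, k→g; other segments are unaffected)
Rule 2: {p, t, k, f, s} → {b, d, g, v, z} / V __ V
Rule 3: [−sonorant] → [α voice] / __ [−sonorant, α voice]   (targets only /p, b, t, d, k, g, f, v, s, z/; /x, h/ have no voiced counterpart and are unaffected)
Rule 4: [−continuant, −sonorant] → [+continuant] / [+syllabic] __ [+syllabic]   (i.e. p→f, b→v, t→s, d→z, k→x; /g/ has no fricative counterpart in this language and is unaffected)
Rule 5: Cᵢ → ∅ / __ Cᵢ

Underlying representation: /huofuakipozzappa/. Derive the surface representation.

huovuagivozapa

Rule 1 (intervocalic voicing): /k/ is a voiceless stop between vowels /a/ and /i/, so it voices to [g]. /p/ is a voiceless stop between vowels /i/ and /o/, so it voices to [b]. /huofuakipozzappa/ → huofuagibozzappa.
Rule 2 (intervocalic voicing): /f/ is a voiceless obstruent between vowels /o/ and /u/, so it voices to [v]. /huofuagibozzappa/ → huovuagibozzappa.
Rule 3 (regressive voicing assimilation): no segment meets the environment; /huovuagibozzappa/ is unchanged.
Rule 4 (intervocalic spirantization): /b/ is a stop between vowels /i/ and /o/, so it spirantizes to the fricative [v]. /huovuagibozzappa/ → huovuagivozzappa.
Rule 5 (degemination): /zz/ is a geminate; the first /z/ deletes. /pp/ is a geminate; the first /p/ deletes. /huovuagivozzappa/ → huovuagivozapa.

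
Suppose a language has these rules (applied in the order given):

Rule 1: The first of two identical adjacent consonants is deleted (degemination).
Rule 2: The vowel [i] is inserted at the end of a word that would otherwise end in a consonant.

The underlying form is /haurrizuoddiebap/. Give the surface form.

haurizuodiebapi

Rule 1 (degemination): /rr/ is a geminate; the first /r/ deletes. /dd/ is a geminate; the first /d/ deletes. /haurrizuoddiebap/ → haurizuodiebap.
Rule 2 (final i-epenthesis): the form ends in the consonant /p/, so [i] is inserted word-finally. /haurizuodiebap/ → haurizuodiebapi.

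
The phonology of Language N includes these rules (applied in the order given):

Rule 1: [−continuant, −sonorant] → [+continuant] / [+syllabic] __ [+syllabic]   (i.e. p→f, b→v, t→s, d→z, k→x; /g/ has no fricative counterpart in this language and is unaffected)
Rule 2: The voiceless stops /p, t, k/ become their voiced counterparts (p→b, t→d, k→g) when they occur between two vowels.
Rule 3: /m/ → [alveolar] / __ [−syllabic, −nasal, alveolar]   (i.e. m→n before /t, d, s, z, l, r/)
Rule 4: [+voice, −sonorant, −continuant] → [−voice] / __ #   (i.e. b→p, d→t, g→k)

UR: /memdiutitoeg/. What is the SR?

Rule 1 (intervocalic spirantization): /t/ is a stop between vowels /u/ and /i/, so it spirantizes to the fricative [s]. /t/ is a stop between vowels /i/ and /o/, so it spirantizes to the fricative [s]. /memdiutitoeg/ → memdiusisoeg.
Rule 2 (intervocalic voicing): no segment meets the environment; /memdiusisoeg/ is unchanged.
Rule 3 (nasal place assimilation): /m/ precedes the alveolar consonant /d/, so it assimilates in place to [n]. /memdiusisoeg/ → mendiusisoeg.
Rule 4 (final devoicing): /g/ is a voiced stop in word-final position, so it devoices to [k]. /mendiusisoeg/ → mendiusisoek.

mendiusisoek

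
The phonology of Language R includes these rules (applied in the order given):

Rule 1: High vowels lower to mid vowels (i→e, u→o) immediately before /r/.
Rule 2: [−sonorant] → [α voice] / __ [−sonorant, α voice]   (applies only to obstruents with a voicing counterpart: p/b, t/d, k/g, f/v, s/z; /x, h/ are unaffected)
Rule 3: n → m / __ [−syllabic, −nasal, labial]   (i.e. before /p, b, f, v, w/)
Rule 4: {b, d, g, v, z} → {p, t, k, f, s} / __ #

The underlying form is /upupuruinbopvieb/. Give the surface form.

upuporuimbobviep

Rule 1 (pre-rhotic lowering): /u/ is a high vowel immediately before /r/, so it lowers to [o]. /upupuruinbopvieb/ → upuporuinbopvieb.
Rule 2 (regressive voicing assimilation): /p/ precedes the voiced obstruent /v/, so it voices to [b] by assimilation. /upuporuinbopvieb/ → upuporuinbobvieb.
Rule 3 (nasal place assimilation): /n/ precedes the labial consonant /b/, so it assimilates in place to [m]. /upuporuinbobvieb/ → upuporuimbobvieb.
Rule 4 (final devoicing): /b/ is a voiced obstruent in word-final position, so it devoices to [p]. /upuporuimbobvieb/ → upuporuimbobviep.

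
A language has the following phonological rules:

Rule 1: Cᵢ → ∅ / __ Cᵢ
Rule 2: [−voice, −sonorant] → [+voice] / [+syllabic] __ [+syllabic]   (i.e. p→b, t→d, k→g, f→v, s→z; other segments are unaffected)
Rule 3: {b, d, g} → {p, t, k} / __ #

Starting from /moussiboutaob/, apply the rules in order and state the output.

mouziboudaop

Rule 1 (degemination): /ss/ is a geminate; the first /s/ deletes. /moussiboutaob/ → mousiboutaob.
Rule 2 (intervocalic voicing): /s/ is a voiceless obstruent between vowels /u/ and /i/, so it voices to [z]. /t/ is a voiceless obstruent between vowels /u/ and /a/, so it voices to [d]. /mousiboutaob/ → mouziboudaob.
Rule 3 (final devoicing): /b/ is a voiced stop in word-final position, so it devoices to [p]. /mouziboudaob/ → mouziboudaop.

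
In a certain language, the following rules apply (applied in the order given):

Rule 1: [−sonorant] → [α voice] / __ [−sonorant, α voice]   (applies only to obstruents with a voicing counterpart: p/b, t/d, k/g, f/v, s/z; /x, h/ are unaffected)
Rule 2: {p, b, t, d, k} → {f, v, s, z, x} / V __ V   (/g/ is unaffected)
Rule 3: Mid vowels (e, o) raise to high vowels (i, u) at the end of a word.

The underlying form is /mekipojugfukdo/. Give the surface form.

mexifojukfugdu

Rule 1 (regressive voicing assimilation): /g/ precedes the voiceless obstruent /f/, so it devoices to [k] by assimilation. /k/ precedes the voiced obstruent /d/, so it voices to [g] by assimilation. /mekipojugfukdo/ → mekipojukfugdo.
Rule 2 (intervocalic spirantization): /k/ is a stop between vowels /e/ and /i/, so it spirantizes to the fricative [x]. /p/ is a stop between vowels /i/ and /o/, so it spirantizes to the fricative [f]. /mekipojukfugdo/ → mexifojukfugdo.
Rule 3 (final vowel raising): /o/ is a mid vowel in word-final position, so it raises to [u]. /mexifojukfugdo/ → mexifojukfugdu.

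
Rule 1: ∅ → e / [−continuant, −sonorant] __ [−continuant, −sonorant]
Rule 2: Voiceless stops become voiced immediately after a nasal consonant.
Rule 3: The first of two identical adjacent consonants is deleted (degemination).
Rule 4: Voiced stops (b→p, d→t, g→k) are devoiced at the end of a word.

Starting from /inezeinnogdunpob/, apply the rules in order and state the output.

Rule 1 (stop-cluster e-epenthesis): /g/ and /d/ form a stop–stop cluster, so [e] is inserted between them. /inezeinnogdunpob/ → inezeinnogedunpob.
Rule 2 (post-nasal voicing): /p/ is a voiceless stop immediately after the nasal /n/, so it voices to [b]. /inezeinnogedunpob/ → inezeinnogedunbob.
Rule 3 (degemination): /nn/ is a geminate; the first /n/ deletes. /inezeinnogedunbob/ → inezeinogedunbob.
Rule 4 (final devoicing): /b/ is a voiced stop in word-final position, so it devoices to [p]. /inezeinogedunbob/ → inezeinogedunbop.

inezeinogedunbop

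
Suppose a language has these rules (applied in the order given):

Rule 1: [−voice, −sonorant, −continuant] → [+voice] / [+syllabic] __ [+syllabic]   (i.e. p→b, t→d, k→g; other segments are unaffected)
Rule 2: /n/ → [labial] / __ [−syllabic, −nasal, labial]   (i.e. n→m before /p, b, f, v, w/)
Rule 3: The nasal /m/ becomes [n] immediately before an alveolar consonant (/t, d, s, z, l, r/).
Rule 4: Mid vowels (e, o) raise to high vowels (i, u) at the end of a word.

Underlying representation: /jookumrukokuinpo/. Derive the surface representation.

Rule 1 (intervocalic voicing): /k/ is a voiceless stop between vowels /o/ and /u/, so it voices to [g]. /k/ is a voiceless stop between vowels /u/ and /o/, so it voices to [g]. /k/ is a voiceless stop between vowels /o/ and /u/, so it voices to [g]. /jookumrukokuinpo/ → joogumrugoguinpo.
Rule 2 (nasal place assimilation): /n/ precedes the labial consonant /p/, so it assimilates in place to [m]. /joogumrugoguinpo/ → joogumrugoguimpo.
Rule 3 (nasal place assimilation): /m/ precedes the alveolar consonant /r/, so it assimilates in place to [n]. /joogumrugoguimpo/ → joogunrugoguimpo.
Rule 4 (final vowel raising): /o/ is a mid vowel in word-final position, so it raises to [u]. /joogunrugoguimpo/ → joogunrugoguimpu.

joogunrugoguimpu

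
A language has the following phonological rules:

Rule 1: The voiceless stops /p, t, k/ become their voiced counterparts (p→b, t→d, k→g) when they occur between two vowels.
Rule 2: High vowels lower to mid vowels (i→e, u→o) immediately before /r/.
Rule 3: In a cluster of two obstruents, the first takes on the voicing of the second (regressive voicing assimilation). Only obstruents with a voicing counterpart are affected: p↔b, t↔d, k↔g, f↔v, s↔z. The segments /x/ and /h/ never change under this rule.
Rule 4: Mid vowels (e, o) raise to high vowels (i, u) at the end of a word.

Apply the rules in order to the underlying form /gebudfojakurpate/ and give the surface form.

Rule 1 (intervocalic voicing): /k/ is a voiceless stop between vowels /a/ and /u/, so it voices to [g]. /t/ is a voiceless stop between vowels /a/ and /e/, so it voices to [d]. /gebudfojakurpate/ → gebudfojagurpade.
Rule 2 (pre-rhotic lowering): /u/ is a high vowel immediately before /r/, so it lowers to [o]. /gebudfojagurpade/ → gebudfojagorpade.
Rule 3 (regressive voicing assimilation): /d/ precedes the voiceless obstruent /f/, so it devoices to [t] by assimilation. /gebudfojagorpade/ → gebutfojagorpade.
Rule 4 (final vowel raising): /e/ is a mid vowel in word-final position, so it raises to [i]. /gebutfojagorpade/ → gebutfojagorpadi.

gebutfojagorpadi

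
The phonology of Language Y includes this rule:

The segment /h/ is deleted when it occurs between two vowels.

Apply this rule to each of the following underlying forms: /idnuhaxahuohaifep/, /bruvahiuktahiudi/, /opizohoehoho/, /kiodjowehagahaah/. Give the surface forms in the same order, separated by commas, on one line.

idnuaxauoaifep, bruvaiuktaiudi, opizooeoo, kiodjoweagaaah

/idnuhaxahuohaifep/: /h/ occurs between vowels /u/ and /a/, so it deletes. /h/ occurs between vowels /a/ and /u/, so it deletes. /h/ occurs between vowels /o/ and /a/, so it deletes. → [idnuaxauoaifep].
/bruvahiuktahiudi/: /h/ occurs between vowels /a/ and /i/, so it deletes. /h/ occurs between vowels /a/ and /i/, so it deletes. → [bruvaiuktaiudi].
/opizohoehoho/: /h/ occurs between vowels /o/ and /o/, so it deletes. /h/ occurs between vowels /e/ and /o/, so it deletes. /h/ occurs between vowels /o/ and /o/, so it deletes. → [opizooeoo].
/kiodjowehagahaah/: /h/ occurs between vowels /e/ and /a/, so it deletes. /h/ occurs between vowels /a/ and /a/, so it deletes. → [kiodjoweagaaah].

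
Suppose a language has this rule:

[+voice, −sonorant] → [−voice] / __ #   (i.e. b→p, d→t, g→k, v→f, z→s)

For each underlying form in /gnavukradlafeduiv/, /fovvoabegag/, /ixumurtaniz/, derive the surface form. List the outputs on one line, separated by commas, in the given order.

gnavukradlafeduif, fovvoabegak, ixumurtanis

/gnavukradlafeduiv/: /v/ is a voiced obstruent in word-final position, so it devoices to [f]. → [gnavukradlafeduif].
/fovvoabegag/: /g/ is a voiced obstruent in word-final position, so it devoices to [k]. → [fovvoabegak].
/ixumurtaniz/: /z/ is a voiced obstruent in word-final position, so it devoices to [s]. → [ixumurtanis].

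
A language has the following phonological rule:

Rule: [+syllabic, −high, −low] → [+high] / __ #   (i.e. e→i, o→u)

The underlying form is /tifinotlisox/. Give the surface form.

No segment of /tifinotlisox/ meets the structural description of the rule, so the form surfaces unchanged.

tifinotlisox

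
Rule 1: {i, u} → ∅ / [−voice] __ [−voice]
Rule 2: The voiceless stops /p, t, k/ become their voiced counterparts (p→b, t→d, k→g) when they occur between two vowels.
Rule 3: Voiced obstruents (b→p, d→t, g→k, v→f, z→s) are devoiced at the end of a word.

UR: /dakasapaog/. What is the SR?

Rule 1 (high vowel syncope): no segment meets the environment; /dakasapaog/ is unchanged.
Rule 2 (intervocalic voicing): /k/ is a voiceless stop between vowels /a/ and /a/, so it voices to [g]. /p/ is a voiceless stop between vowels /a/ and /a/, so it voices to [b]. /dakasapaog/ → dagasabaog.
Rule 3 (final devoicing): /g/ is a voiced obstruent in word-final position, so it devoices to [k]. /dagasabaog/ → dagasabaok.

dagasabaok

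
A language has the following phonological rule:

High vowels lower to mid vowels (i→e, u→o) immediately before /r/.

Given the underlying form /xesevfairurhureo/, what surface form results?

xesevfaerorhoreo

/i/ is a high vowel immediately before /r/, so it lowers to [e].
/u/ is a high vowel immediately before /r/, so it lowers to [o].
/u/ is a high vowel immediately before /r/, so it lowers to [o].
Surface form: [xesevfaerorhoreo].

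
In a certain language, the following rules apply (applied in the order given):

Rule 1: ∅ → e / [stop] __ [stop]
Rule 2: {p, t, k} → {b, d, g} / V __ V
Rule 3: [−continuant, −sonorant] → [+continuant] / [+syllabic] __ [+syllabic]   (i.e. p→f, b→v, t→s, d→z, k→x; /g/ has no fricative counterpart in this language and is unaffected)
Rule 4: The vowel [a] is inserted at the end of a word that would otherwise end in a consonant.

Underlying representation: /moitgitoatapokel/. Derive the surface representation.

moizegizoazavogela

Rule 1 (stop-cluster e-epenthesis): /t/ and /g/ form a stop–stop cluster, so [e] is inserted between them. /moitgitoatapokel/ → moitegitoatapokel.
Rule 2 (intervocalic voicing): /t/ is a voiceless stop between vowels /i/ and /e/, so it voices to [d]. /t/ is a voiceless stop between vowels /i/ and /o/, so it voices to [d]. /t/ is a voiceless stop between vowels /a/ and /a/, so it voices to [d]. /p/ is a voiceless stop between vowels /a/ and /o/, so it voices to [b]. /k/ is a voiceless stop between vowels /o/ and /e/, so it voices to [g]. /moitegitoatapokel/ → moidegidoadabogel.
Rule 3 (intervocalic spirantization): /d/ is a stop between vowels /i/ and /e/, so it spirantizes to the fricative [z]. /d/ is a stop between vowels /i/ and /o/, so it spirantizes to the fricative [z]. /d/ is a stop between vowels /a/ and /a/, so it spirantizes to the fricative [z]. /b/ is a stop between vowels /a/ and /o/, so it spirantizes to the fricative [v]. /moidegidoadabogel/ → moizegizoazavogel.
Rule 4 (final a-epenthesis): the form ends in the consonant /l/, so [a] is inserted word-finally. /moizegizoazavogel/ → moizegizoazavogela.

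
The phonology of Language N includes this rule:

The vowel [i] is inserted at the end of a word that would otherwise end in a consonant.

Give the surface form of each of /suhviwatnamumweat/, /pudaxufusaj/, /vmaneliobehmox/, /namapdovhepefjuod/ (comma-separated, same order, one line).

suhviwatnamumweati, pudaxufusaji, vmaneliobehmoxi, namapdovhepefjuodi

/suhviwatnamumweat/: the form ends in the consonant /t/, so [i] is inserted word-finally. → [suhviwatnamumweati].
/pudaxufusaj/: the form ends in the consonant /j/, so [i] is inserted word-finally. → [pudaxufusaji].
/vmaneliobehmox/: the form ends in the consonant /x/, so [i] is inserted word-finally. → [vmaneliobehmoxi].
/namapdovhepefjuod/: the form ends in the consonant /d/, so [i] is inserted word-finally. → [namapdovhepefjuodi].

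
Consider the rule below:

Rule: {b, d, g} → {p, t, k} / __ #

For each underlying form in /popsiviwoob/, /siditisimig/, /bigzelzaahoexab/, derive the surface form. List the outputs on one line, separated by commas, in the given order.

/popsiviwoob/: /b/ is a voiced stop in word-final position, so it devoices to [p]. → [popsiviwoop].
/siditisimig/: /g/ is a voiced stop in word-final position, so it devoices to [k]. → [siditisimik].
/bigzelzaahoexab/: /b/ is a voiced stop in word-final position, so it devoices to [p]. → [bigzelzaahoexap].

popsiviwoop, siditisimik, bigzelzaahoexap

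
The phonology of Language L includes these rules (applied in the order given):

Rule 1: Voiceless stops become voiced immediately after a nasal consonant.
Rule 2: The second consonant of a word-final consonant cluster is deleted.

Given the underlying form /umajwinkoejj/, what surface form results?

umajwingoej

Rule 1 (post-nasal voicing): /k/ is a voiceless stop immediately after the nasal /n/, so it voices to [g]. /umajwinkoejj/ → umajwingoejj.
Rule 2 (final cluster simplification): /j/ is the second consonant of a word-final cluster /jj/, so it deletes. /umajwingoejj/ → umajwingoej.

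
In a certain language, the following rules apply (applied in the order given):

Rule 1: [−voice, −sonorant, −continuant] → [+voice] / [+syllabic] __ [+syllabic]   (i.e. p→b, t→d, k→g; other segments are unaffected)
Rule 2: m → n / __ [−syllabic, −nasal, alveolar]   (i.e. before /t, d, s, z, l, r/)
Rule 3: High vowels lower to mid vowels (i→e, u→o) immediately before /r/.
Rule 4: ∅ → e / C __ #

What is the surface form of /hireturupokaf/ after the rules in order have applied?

heredorubogafe

Rule 1 (intervocalic voicing): /t/ is a voiceless stop between vowels /e/ and /u/, so it voices to [d]. /p/ is a voiceless stop between vowels /u/ and /o/, so it voices to [b]. /k/ is a voiceless stop between vowels /o/ and /a/, so it voices to [g]. /hireturupokaf/ → hiredurubogaf.
Rule 2 (nasal place assimilation): no segment meets the environment; /hiredurubogaf/ is unchanged.
Rule 3 (pre-rhotic lowering): /i/ is a high vowel immediately before /r/, so it lowers to [e]. /u/ is a high vowel immediately before /r/, so it lowers to [o]. /hiredurubogaf/ → heredorubogaf.
Rule 4 (final e-epenthesis): the form ends in the consonant /f/, so [e] is inserted word-finally. /heredorubogaf/ → heredorubogafe.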